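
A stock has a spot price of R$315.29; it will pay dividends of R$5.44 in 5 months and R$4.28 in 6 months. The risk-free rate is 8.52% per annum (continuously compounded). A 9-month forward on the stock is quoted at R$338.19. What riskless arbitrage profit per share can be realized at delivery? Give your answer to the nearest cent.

R$12.06 per share

PV(dividends) I = 5.44·e^(−0.0852·5/12) + 4.28·e^(−0.0852·6/12) = 9.3518
Fair forward F* = (S − I)·e^(rT) = (315.29 − 9.3518)·e^0.063900 = 305.9382 × 1.065986 = 326.1258
Market R$338.19 > fair 326.1258: forward overpriced → cash-and-carry (borrow at r, buy the stock and collect the dividends, short the forward).
Profit at T = |F_mkt − F*| = |338.19 − 326.1258| = R$12.06 per share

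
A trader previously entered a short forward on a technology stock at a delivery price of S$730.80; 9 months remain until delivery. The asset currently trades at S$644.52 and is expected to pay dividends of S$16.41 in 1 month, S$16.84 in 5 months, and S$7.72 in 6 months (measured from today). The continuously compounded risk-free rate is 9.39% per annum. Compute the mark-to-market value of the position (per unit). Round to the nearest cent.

PV(remaining dividends) I = 16.41·e^(−0.0939·1/12) + 16.84·e^(−0.0939·5/12) + 7.72·e^(−0.0939·6/12) = 39.8419
Current forward F = (S − I)·e^(rT) = (644.52 − 39.8419)·e^(0.0939·9/12) = 604.6781 × 1.072964 = 648.7978
Value (long) = (F − K)·e^(−rT) = (648.7978 − 730.80) × 0.931998 = -76.4259
Short position value = −(long value) = S$76.43

S$76.43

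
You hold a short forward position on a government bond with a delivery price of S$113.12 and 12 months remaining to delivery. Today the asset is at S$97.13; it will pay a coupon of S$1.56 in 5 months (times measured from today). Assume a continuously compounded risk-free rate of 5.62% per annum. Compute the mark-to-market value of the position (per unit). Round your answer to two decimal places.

S$11.33

PV(remaining coupons) I = 1.56·e^(−0.0562·5/12) = 1.5239
Current forward F = (S − I)·e^(rT) = (97.13 − 1.5239)·e^(0.0562·12/12) = 95.6061 × 1.057809 = 101.1330
Value (long) = (F − K)·e^(−rT) = (101.1330 − 113.12) × 0.945350 = -11.3319
Short position value = −(long value) = S$11.33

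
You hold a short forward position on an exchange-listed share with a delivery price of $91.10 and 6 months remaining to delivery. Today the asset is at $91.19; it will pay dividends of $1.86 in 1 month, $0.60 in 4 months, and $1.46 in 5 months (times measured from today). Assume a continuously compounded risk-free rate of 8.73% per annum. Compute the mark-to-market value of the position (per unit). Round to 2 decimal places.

PV(remaining dividends) I = 1.86·e^(−0.0873·1/12) + 0.60·e^(−0.0873·4/12) + 1.46·e^(−0.0873·5/12) = 3.8372
Current forward F = (S − I)·e^(rT) = (91.19 − 3.8372)·e^(0.0873·6/12) = 87.3528 × 1.044617 = 91.2502
Value (long) = (F − K)·e^(−rT) = (91.2502 − 91.10) × 0.957289 = 0.1438
Short position value = −(long value) = -$0.14

-$0.14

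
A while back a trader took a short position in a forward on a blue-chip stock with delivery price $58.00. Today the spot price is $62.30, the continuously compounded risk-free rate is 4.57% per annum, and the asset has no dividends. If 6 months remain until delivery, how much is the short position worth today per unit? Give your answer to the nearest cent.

-$5.61

Current fair forward for the remaining 6 months: F = S·e^(r·T), r = 0.0457
F = 62.30 · e^(0.0457 × 6/12) = 62.30 × 1.023113 = 63.7399
Value of long forward = (F − K)·e^(−rT) = (63.7399 − 58.00) · e^(−0.0457·6/12)
= 5.7399 × 0.977409 = 5.61
Short position value = −(long value) = -$5.61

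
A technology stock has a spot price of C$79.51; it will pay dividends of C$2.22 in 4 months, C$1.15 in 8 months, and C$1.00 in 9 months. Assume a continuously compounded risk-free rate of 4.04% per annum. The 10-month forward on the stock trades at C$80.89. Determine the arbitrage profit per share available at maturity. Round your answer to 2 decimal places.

C$3.08 per share

PV(dividends) I = 2.22·e^(−0.0404·4/12) + 1.15·e^(−0.0404·8/12) + 1.00·e^(−0.0404·9/12) = 4.2799
Fair forward F* = (S − I)·e^(rT) = (79.51 − 4.2799)·e^0.033667 = 75.2301 × 1.034240 = 77.8060
Market C$80.89 > fair 77.8060: forward overpriced → cash-and-carry (borrow at r, buy the stock and collect the dividends, short the forward).
Profit at T = |F_mkt − F*| = |80.89 − 77.8060| = C$3.08 per share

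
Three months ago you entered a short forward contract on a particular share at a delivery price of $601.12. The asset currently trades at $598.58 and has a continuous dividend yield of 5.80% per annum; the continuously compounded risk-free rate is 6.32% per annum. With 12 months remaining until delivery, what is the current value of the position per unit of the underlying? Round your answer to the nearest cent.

-$0.55

Current fair forward for the remaining 12 months: F = S·e^((r − q)·T), (r − q) = 0.0632 − 0.0580 = 0.0052
F = 598.58 · e^(0.0052 × 12/12) = 598.58 × 1.005214 = 601.7010
Value of long forward = (F − K)·e^(−rT) = (601.7010 − 601.12) · e^(−0.0632·12/12)
= 0.5810 × 0.938756 = 0.55
Short position value = −(long value) = -$0.55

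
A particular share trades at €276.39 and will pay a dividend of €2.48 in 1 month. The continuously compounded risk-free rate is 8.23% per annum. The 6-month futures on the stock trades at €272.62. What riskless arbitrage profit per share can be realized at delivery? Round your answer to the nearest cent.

€12.81 per share

PV(dividends) I = 2.48·e^(−0.0823·1/12) = 2.4630
Fair futures F* = (S − I)·e^(rT) = (276.39 − 2.4630)·e^0.041150 = 273.9270 × 1.042008 = 285.4341
Market €272.62 < fair 285.4341: forward underpriced → reverse cash-and-carry (short the stock, invest proceeds at r, pay the dividends, go long the forward).
Profit at T = |F_mkt − F*| = |272.62 − 285.4341| = €12.81 per share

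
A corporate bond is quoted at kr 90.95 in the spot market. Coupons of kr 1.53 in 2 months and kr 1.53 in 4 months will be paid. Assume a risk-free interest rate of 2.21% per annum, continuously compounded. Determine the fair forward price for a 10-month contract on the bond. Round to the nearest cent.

kr 89.54

PV(coupons) I = 1.53·e^(−0.0221·2/12) + 1.53·e^(−0.0221·4/12)
I = 1.5244 + 1.5188 = 3.0432
F = (S − I)·e^(rT) = (90.95 − 3.0432) · e^(0.0221·10/12)
= 87.9068 · e^0.018417 = 87.9068 × 1.018588 = kr 89.54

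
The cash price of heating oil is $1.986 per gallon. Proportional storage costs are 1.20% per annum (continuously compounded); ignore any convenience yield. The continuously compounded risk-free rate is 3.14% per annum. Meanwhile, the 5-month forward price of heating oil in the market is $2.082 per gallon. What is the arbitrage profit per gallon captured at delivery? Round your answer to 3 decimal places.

$0.060 per gallon

Fair forward: F* = S·e^(carry·T), with carry = (r + u) = 0.0314 + 0.0120 = 0.0434
F* = 1.986 · e^(0.0434 × 5/12) = 1.986 · e^0.018083 = 1.986 × 1.018247 = $2.0222
Market $2.082 > fair $2.0222: forward overpriced → cash-and-carry (buy spot, short the forward).
At maturity, profit = |F_mkt − F*| = |2.082 − 2.0222| = $0.060 per gallon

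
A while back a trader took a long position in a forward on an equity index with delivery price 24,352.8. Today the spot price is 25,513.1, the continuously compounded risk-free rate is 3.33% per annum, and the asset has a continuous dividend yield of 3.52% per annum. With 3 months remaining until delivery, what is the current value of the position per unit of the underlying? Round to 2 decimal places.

Current fair forward for the remaining 3 months: F = S·e^((r − q)·T), (r − q) = 0.0333 − 0.0352 = -0.0019
F = 25513.1 · e^(-0.0019 × 3/12) = 25513.1 × 0.99952511 = 25500.9841
Value of long forward = (F − K)·e^(−rT) = (25500.9841 − 24352.8) · e^(−0.0333·3/12)
= 1148.1841 × 0.99170956 = 1138.67

1138.67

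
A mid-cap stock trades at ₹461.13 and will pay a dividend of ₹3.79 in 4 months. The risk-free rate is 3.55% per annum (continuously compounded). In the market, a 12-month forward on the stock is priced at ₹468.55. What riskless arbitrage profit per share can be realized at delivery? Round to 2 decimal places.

PV(dividends) I = 3.79·e^(−0.0355·4/12) = 3.7454
Fair forward F* = (S − I)·e^(rT) = (461.13 − 3.7454)·e^0.035500 = 457.3846 × 1.036138 = 473.9136
Market ₹468.55 < fair 473.9136: forward underpriced → reverse cash-and-carry (short the stock, invest proceeds at r, pay the dividends, go long the forward).
Profit at T = |F_mkt − F*| = |468.55 − 473.9136| = ₹5.36 per share

₹5.36 per share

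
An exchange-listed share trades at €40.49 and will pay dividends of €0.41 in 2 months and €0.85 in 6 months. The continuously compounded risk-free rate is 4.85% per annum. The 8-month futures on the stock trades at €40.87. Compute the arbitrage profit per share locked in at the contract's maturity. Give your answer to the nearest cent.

PV(dividends) I = 0.41·e^(−0.0485·2/12) + 0.85·e^(−0.0485·6/12) = 1.2363
Fair futures F* = (S − I)·e^(rT) = (40.49 − 1.2363)·e^0.032333 = 39.2537 × 1.032861 = 40.5436
Market €40.87 > fair 40.5436: forward overpriced → cash-and-carry (borrow at r, buy the stock and collect the dividends, short the forward).
Profit at T = |F_mkt − F*| = |40.87 − 40.5436| = €0.33 per share

€0.33 per share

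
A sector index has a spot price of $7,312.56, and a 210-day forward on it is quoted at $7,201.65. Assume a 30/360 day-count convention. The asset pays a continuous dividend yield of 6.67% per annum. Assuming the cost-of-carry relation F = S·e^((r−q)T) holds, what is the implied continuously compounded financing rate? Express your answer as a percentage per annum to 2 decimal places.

From F = S·e^((r−q)T): (r − q) = ln(F/S)/T
ln(7201.65/7312.56) = ln(0.984833) = -0.015283
(r − q) = -0.015283 / (210/360) = -0.026199
r = ln(F/S)/T + q = -0.026199 + 0.0667 = 0.040501
r = 4.05%

4.05%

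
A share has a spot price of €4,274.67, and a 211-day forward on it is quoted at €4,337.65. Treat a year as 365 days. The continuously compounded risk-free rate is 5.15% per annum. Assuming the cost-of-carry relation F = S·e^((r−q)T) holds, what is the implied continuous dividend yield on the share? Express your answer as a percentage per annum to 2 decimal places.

2.62%

From F = S·e^((r−q)T): (r − q) = ln(F/S)/T
ln(4337.65/4274.67) = ln(1.014733) = 0.014626
(r − q) = 0.014626 / (211/365) = 0.025301
q = r − ln(F/S)/T = 0.0515 − 0.025301 = 0.026199
q = 2.62%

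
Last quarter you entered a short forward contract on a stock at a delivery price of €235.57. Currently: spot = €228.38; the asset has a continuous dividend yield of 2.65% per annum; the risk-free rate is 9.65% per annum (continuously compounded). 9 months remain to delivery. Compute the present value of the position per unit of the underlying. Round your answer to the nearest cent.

-€4.76

Current fair forward for the remaining 9 months: F = S·e^((r − q)·T), (r − q) = 0.0965 − 0.0265 = 0.0700
F = 228.38 · e^(0.0700 × 9/12) = 228.38 × 1.053903 = 240.6904
Value of long forward = (F − K)·e^(−rT) = (240.6904 − 235.57) · e^(−0.0965·9/12)
= 5.1204 × 0.930182 = 4.76
Short position value = −(long value) = -€4.76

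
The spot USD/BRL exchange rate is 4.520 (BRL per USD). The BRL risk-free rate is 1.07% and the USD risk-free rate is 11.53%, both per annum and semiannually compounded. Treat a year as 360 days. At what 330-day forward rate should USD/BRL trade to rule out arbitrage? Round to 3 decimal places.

By covered interest parity, F = S · (1+r_BRL/2)^(2T) / (1+r_USD/2)^(2T)
= 4.520 × 1.009830 / 1.108222 = 4.520 × 0.911216
F = 4.119 BRL per USD

4.119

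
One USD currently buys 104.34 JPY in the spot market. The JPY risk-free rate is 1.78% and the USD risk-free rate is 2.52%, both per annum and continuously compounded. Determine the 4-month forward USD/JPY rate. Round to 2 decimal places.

F = S·e^((r_JPY − r_USD)T) = 104.34 · e^((0.0178 − 0.0252) × 4/12)
= 104.34 · e^-0.002467 = 104.34 × 0.997536
F = 104.08 JPY per USD

104.08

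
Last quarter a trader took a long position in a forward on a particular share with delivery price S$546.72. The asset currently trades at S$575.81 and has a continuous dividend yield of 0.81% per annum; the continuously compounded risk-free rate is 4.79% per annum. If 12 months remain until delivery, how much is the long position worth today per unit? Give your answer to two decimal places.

Current fair forward for the remaining 12 months: F = S·e^((r − q)·T), (r − q) = 0.0479 − 0.0081 = 0.0398
F = 575.81 · e^(0.0398 × 12/12) = 575.81 × 1.040603 = 599.1896
Value of long forward = (F − K)·e^(−rT) = (599.1896 − 546.72) · e^(−0.0479·12/12)
= 52.4696 × 0.953229 = 50.02

S$50.02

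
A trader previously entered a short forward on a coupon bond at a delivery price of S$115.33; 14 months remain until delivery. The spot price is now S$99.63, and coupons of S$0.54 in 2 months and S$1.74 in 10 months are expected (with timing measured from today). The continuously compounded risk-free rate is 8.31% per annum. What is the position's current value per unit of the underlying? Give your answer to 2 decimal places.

PV(remaining coupons) I = 0.54·e^(−0.0831·2/12) + 1.74·e^(−0.0831·10/12) = 2.1562
Current forward F = (S − I)·e^(rT) = (99.63 − 2.1562)·e^(0.0831·14/12) = 97.4738 × 1.101805 = 107.3971
Value (long) = (F − K)·e^(−rT) = (107.3971 − 115.33) × 0.907601 = -7.1999
Short position value = −(long value) = S$7.20

S$7.20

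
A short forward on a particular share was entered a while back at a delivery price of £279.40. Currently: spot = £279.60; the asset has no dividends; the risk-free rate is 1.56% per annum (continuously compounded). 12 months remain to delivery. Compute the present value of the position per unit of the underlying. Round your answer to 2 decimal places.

-£4.52

Current fair forward for the remaining 12 months: F = S·e^(r·T), r = 0.0156
F = 279.60 · e^(0.0156 × 12/12) = 279.60 × 1.015722 = 283.9959
Value of long forward = (F − K)·e^(−rT) = (283.9959 − 279.40) · e^(−0.0156·12/12)
= 4.5959 × 0.984521 = 4.52
Short position value = −(long value) = -£4.52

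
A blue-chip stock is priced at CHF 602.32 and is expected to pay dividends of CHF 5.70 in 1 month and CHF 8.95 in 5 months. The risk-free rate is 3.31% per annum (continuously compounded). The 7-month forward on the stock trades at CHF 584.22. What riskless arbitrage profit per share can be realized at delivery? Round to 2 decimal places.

CHF 15.05 per share

PV(dividends) I = 5.70·e^(−0.0331·1/12) + 8.95·e^(−0.0331·5/12) = 14.5117
Fair forward F* = (S − I)·e^(rT) = (602.32 − 14.5117)·e^0.019308 = 587.8083 × 1.019496 = 599.2682
Market CHF 584.22 < fair 599.2682: forward underpriced → reverse cash-and-carry (short the stock, invest proceeds at r, pay the dividends, go long the forward).
Profit at T = |F_mkt − F*| = |584.22 − 599.2682| = CHF 15.05 per share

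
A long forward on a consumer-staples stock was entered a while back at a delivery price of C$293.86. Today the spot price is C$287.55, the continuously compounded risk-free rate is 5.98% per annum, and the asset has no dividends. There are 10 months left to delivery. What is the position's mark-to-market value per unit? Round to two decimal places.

Current fair forward for the remaining 10 months: F = S·e^(r·T), r = 0.0598
F = 287.55 · e^(0.0598 × 10/12) = 287.55 × 1.051096 = 302.2427
Value of long forward = (F − K)·e^(−rT) = (302.2427 − 293.86) · e^(−0.0598·10/12)
= 8.3827 × 0.951388 = 7.98

C$7.98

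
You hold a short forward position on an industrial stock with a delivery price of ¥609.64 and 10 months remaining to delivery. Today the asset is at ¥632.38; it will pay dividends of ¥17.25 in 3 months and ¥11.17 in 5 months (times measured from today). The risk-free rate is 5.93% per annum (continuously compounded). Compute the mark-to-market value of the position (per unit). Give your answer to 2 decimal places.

-¥24.24

PV(remaining dividends) I = 17.25·e^(−0.0593·3/12) + 11.17·e^(−0.0593·5/12) = 27.8935
Current forward F = (S − I)·e^(rT) = (632.38 − 27.8935)·e^(0.0593·10/12) = 604.4865 × 1.050658 = 635.1086
Value (long) = (F − K)·e^(−rT) = (635.1086 − 609.64) × 0.951784 = 24.2406
Short position value = −(long value) = -¥24.24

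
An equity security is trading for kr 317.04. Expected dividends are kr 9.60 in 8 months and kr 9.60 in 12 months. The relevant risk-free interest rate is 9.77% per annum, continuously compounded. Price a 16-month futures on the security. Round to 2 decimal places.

kr 340.99

PV(dividends) I = 9.60·e^(−0.0977·8/12) + 9.60·e^(−0.0977·12/12)
I = 8.9946 + 8.7064 = 17.7010
F = (S − I)·e^(rT) = (317.04 − 17.7010) · e^(0.0977·16/12)
= 299.3390 · e^0.130267 = 299.3390 × 1.139132 = kr 340.99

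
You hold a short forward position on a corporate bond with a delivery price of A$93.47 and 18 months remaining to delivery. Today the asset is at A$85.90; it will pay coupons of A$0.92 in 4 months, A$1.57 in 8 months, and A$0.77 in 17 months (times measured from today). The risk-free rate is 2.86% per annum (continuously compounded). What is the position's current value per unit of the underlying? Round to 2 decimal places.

A$6.84

PV(remaining coupons) I = 0.92·e^(−0.0286·4/12) + 1.57·e^(−0.0286·8/12) + 0.77·e^(−0.0286·17/12) = 3.1910
Current forward F = (S − I)·e^(rT) = (85.90 − 3.1910)·e^(0.0286·18/12) = 82.7090 × 1.043834 = 86.3345
Value (long) = (F − K)·e^(−rT) = (86.3345 − 93.47) × 0.958007 = -6.8359
Short position value = −(long value) = A$6.84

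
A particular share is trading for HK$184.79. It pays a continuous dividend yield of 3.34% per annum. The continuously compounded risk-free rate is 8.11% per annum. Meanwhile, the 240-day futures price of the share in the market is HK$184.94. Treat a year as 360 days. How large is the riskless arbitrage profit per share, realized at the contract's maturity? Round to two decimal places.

HK$5.82 per share

Fair futures: F* = S·e^(carry·T), with carry = (r − q) = 0.0811 − 0.0334 = 0.0477
F* = 184.79 · e^(0.0477 × 240/360) = 184.79 · e^0.031800 = 184.79 × 1.032311 = HK$190.7607
Market HK$184.94 < fair HK$190.7607: forward underpriced → reverse cash-and-carry (short spot, go long the forward).
At maturity, profit = |F_mkt − F*| = |184.94 − 190.7607| = HK$5.82 per share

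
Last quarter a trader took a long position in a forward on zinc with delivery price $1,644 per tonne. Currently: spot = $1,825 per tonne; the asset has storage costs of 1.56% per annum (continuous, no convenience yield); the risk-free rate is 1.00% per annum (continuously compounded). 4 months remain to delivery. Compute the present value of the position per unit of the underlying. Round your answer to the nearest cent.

$195.99 per tonne

Current fair forward for the remaining 4 months: F = S·e^((r + u)·T), (r + u) = 0.0100 + 0.0156 = 0.0256
F = 1825 · e^(0.0256 × 4/12) = 1825 × 1.00856985 = 1840.6400
Value of long forward = (F − K)·e^(−rT) = (1840.6400 − 1644) · e^(−0.0100·4/12)
= 196.6400 × 0.99667222 = 195.99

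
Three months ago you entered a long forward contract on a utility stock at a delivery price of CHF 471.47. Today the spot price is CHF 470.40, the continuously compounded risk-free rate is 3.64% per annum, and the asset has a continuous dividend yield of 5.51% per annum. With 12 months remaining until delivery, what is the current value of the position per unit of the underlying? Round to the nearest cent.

-CHF 9.43

Current fair forward for the remaining 12 months: F = S·e^((r − q)·T), (r − q) = 0.0364 − 0.0551 = -0.0187
F = 470.40 · e^(-0.0187 × 12/12) = 470.40 × 0.981474 = 461.6854
Value of long forward = (F − K)·e^(−rT) = (461.6854 − 471.47) · e^(−0.0364·12/12)
= -9.7846 × 0.964255 = -9.43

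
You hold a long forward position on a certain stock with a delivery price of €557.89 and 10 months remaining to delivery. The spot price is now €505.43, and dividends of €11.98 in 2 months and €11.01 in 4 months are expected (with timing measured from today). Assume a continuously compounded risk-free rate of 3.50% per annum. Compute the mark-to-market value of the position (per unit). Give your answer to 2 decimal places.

PV(remaining dividends) I = 11.98·e^(−0.0350·2/12) + 11.01·e^(−0.0350·4/12) = 22.7926
Current forward F = (S − I)·e^(rT) = (505.43 − 22.7926)·e^(0.0350·10/12) = 482.6374 × 1.029596 = 496.9215
Value (long) = (F − K)·e^(−rT) = (496.9215 − 557.89) × 0.971255 = -59.2160
Value = -€59.22

-€59.22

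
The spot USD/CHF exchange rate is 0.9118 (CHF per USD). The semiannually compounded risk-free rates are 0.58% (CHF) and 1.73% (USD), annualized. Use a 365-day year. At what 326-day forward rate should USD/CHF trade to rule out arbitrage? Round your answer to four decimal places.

By covered interest parity, F = S · (1+r_CHF/2)^(2T) / (1+r_USD/2)^(2T)
= 0.9118 × 1.005186 / 1.015504 = 0.9118 × 0.989840
F = 0.9025 CHF per USD

0.9025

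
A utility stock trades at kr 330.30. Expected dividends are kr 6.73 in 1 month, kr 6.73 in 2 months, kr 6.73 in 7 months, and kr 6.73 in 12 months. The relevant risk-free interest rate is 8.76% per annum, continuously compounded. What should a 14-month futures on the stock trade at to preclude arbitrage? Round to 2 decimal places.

kr 337.18

PV(dividends) I = 6.73·e^(−0.0876·1/12) + 6.73·e^(−0.0876·2/12) + 6.73·e^(−0.0876·7/12) + 6.73·e^(−0.0876·12/12)
I = 6.6810 + 6.6325 + 6.3947 + 6.1655 = 25.8737
F = (S − I)·e^(rT) = (330.30 − 25.8737) · e^(0.0876·14/12)
= 304.4263 · e^0.102200 = 304.4263 × 1.107605 = kr 337.18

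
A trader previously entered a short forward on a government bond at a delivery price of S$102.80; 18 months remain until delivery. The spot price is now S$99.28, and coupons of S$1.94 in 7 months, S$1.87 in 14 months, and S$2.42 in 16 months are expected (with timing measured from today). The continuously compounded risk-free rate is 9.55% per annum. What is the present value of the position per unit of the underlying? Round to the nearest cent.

PV(remaining coupons) I = 1.94·e^(−0.0955·7/12) + 1.87·e^(−0.0955·14/12) + 2.42·e^(−0.0955·16/12) = 5.6384
Current forward F = (S − I)·e^(rT) = (99.28 − 5.6384)·e^(0.0955·18/12) = 93.6416 × 1.154018 = 108.0641
Value (long) = (F − K)·e^(−rT) = (108.0641 − 102.80) × 0.866537 = 4.5615
Short position value = −(long value) = -S$4.56

-S$4.56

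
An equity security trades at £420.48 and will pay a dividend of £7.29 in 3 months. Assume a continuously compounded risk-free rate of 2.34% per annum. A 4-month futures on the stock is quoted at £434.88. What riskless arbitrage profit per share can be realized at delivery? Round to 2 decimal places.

£18.41 per share

PV(dividends) I = 7.29·e^(−0.0234·3/12) = 7.2475
Fair futures F* = (S − I)·e^(rT) = (420.48 − 7.2475)·e^0.007800 = 413.2325 × 1.007830 = 416.4681
Market £434.88 > fair 416.4681: forward overpriced → cash-and-carry (borrow at r, buy the stock and collect the dividends, short the forward).
Profit at T = |F_mkt − F*| = |434.88 − 416.4681| = £18.41 per share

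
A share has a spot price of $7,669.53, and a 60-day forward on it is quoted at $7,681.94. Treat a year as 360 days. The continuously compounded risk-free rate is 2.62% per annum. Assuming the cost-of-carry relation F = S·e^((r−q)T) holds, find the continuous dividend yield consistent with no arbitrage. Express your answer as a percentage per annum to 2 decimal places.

From F = S·e^((r−q)T): (r − q) = ln(F/S)/T
ln(7681.94/7669.53) = ln(1.001618) = 0.001617
(r − q) = 0.001617 / (60/360) = 0.009702
q = r − ln(F/S)/T = 0.0262 − 0.009702 = 0.016498
q = 1.65%

1.65%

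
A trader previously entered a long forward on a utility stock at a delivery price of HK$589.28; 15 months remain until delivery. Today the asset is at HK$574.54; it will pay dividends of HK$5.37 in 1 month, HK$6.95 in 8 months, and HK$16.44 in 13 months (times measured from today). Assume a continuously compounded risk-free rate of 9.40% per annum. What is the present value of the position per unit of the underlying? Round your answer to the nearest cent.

PV(remaining dividends) I = 5.37·e^(−0.0940·1/12) + 6.95·e^(−0.0940·8/12) + 16.44·e^(−0.0940·13/12) = 26.7042
Current forward F = (S − I)·e^(rT) = (574.54 − 26.7042)·e^(0.0940·15/12) = 547.8358 × 1.124682 = 616.1411
Value (long) = (F − K)·e^(−rT) = (616.1411 − 589.28) × 0.889141 = 23.8833
Value = HK$23.88

HK$23.88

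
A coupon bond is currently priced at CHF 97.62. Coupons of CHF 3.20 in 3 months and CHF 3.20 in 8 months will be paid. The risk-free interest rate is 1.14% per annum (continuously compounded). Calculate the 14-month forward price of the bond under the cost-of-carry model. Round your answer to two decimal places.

CHF 92.48

PV(coupons) I = 3.20·e^(−0.0114·3/12) + 3.20·e^(−0.0114·8/12)
I = 3.1909 + 3.1758 = 6.3667
F = (S − I)·e^(rT) = (97.62 − 6.3667) · e^(0.0114·14/12)
= 91.2533 · e^0.013300 = 91.2533 × 1.013389 = CHF 92.48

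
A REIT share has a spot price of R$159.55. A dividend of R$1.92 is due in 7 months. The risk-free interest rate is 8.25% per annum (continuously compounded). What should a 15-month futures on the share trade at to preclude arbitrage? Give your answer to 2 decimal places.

PV(dividends) I = 1.92·e^(−0.0825·7/12)
I = 1.8298
F = (S − I)·e^(rT) = (159.55 − 1.8298) · e^(0.0825·15/12)
= 157.7202 · e^0.103125 = 157.7202 × 1.108630 = R$174.85

R$174.85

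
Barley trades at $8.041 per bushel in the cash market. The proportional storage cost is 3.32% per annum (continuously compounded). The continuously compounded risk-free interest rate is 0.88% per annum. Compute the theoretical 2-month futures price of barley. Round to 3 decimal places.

Net carry = r + u − y = 0.0088 + 0.0332 − 0.0000 = 0.0420
F = S·e^((r+u−y)T) = 8.041 · e^(0.0420 × 2/12) = 8.041 · e^0.007000
= 8.041 × 1.007025 = $8.097 per bushel

$8.097 per bushel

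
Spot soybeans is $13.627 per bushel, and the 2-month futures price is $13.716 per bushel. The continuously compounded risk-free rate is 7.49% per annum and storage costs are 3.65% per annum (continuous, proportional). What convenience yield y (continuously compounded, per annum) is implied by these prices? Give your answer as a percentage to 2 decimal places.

7.23%

F = S·e^((r+u−y)T) ⇒ (r+u−y) = ln(F/S)/T
ln(13.716/13.627) = 0.006510; /T ⇒ 0.039060
y = r + u − ln(F/S)/T = 0.0749 + 0.0365 − 0.039060 = 0.072340
y = 7.23%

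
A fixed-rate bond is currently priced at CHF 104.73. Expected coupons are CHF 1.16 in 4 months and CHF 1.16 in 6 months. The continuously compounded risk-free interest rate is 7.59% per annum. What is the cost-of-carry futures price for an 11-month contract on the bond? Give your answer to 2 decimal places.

PV(coupons) I = 1.16·e^(−0.0759·4/12) + 1.16·e^(−0.0759·6/12)
I = 1.1310 + 1.1168 = 2.2478
F = (S − I)·e^(rT) = (104.73 − 2.2478) · e^(0.0759·11/12)
= 102.4822 · e^0.069575 = 102.4822 × 1.072052 = CHF 109.87

CHF 109.87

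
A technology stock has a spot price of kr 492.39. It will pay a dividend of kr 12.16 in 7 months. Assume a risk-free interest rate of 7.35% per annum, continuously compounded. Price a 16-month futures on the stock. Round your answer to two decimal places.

kr 530.24

PV(dividends) I = 12.16·e^(−0.0735·7/12)
I = 11.6497
F = (S − I)·e^(rT) = (492.39 − 11.6497) · e^(0.0735·16/12)
= 480.7403 · e^0.098000 = 480.7403 × 1.102963 = kr 530.24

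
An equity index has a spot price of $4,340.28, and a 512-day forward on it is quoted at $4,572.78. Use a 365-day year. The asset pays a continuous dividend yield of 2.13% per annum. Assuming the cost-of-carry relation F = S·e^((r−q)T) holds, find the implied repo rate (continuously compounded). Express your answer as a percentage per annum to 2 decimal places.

5.85%

From F = S·e^((r−q)T): (r − q) = ln(F/S)/T
ln(4572.78/4340.28) = ln(1.053568) = 0.052182
(r − q) = 0.052182 / (512/365) = 0.037200
r = ln(F/S)/T + q = 0.037200 + 0.0213 = 0.058500
r = 5.85%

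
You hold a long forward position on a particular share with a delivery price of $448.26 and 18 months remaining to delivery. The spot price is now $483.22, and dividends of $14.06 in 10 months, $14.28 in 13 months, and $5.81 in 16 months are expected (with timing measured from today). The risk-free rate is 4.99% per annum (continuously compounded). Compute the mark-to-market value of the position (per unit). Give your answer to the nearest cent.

PV(remaining dividends) I = 14.06·e^(−0.0499·10/12) + 14.28·e^(−0.0499·13/12) + 5.81·e^(−0.0499·16/12) = 32.4519
Current forward F = (S − I)·e^(rT) = (483.22 − 32.4519)·e^(0.0499·18/12) = 450.7681 × 1.077722 = 485.8027
Value (long) = (F − K)·e^(−rT) = (485.8027 − 448.26) × 0.927883 = 34.8352
Value = $34.84

$34.84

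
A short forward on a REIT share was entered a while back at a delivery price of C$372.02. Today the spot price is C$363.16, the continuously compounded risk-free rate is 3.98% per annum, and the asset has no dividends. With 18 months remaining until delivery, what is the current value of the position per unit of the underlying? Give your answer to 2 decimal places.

-C$12.70

Current fair forward for the remaining 18 months: F = S·e^(r·T), r = 0.0398
F = 363.16 · e^(0.0398 × 18/12) = 363.16 × 1.061518 = 385.5009
Value of long forward = (F − K)·e^(−rT) = (385.5009 − 372.02) · e^(−0.0398·18/12)
= 13.4809 × 0.942047 = 12.70
Short position value = −(long value) = -C$12.70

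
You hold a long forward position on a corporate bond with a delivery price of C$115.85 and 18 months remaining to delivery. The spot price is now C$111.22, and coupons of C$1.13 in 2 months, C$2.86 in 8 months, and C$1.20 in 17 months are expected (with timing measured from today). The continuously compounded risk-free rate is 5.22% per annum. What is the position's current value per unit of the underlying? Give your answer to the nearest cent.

-C$0.90

PV(remaining coupons) I = 1.13·e^(−0.0522·2/12) + 2.86·e^(−0.0522·8/12) + 1.20·e^(−0.0522·17/12) = 4.9969
Current forward F = (S − I)·e^(rT) = (111.22 − 4.9969)·e^(0.0522·18/12) = 106.2231 × 1.081447 = 114.8747
Value (long) = (F − K)·e^(−rT) = (114.8747 − 115.85) × 0.924687 = -0.9018
Value = -C$0.90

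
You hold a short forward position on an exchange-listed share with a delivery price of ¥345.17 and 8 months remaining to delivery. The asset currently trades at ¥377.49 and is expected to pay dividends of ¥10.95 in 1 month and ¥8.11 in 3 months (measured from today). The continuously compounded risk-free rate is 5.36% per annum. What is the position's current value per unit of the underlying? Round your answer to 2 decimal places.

PV(remaining dividends) I = 10.95·e^(−0.0536·1/12) + 8.11·e^(−0.0536·3/12) = 18.9032
Current forward F = (S − I)·e^(rT) = (377.49 − 18.9032)·e^(0.0536·8/12) = 358.5868 × 1.036379 = 371.6318
Value (long) = (F − K)·e^(−rT) = (371.6318 − 345.17) × 0.964898 = 25.5329
Short position value = −(long value) = -¥25.53

-¥25.53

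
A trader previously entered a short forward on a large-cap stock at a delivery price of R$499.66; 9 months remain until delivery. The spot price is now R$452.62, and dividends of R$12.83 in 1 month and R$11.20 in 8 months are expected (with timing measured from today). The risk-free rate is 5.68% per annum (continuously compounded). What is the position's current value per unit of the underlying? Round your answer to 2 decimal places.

R$49.75

PV(remaining dividends) I = 12.83·e^(−0.0568·1/12) + 11.20·e^(−0.0568·8/12) = 23.5532
Current forward F = (S − I)·e^(rT) = (452.62 − 23.5532)·e^(0.0568·9/12) = 429.0668 × 1.043520 = 447.7398
Value (long) = (F − K)·e^(−rT) = (447.7398 − 499.66) × 0.958295 = -49.7549
Short position value = −(long value) = R$49.75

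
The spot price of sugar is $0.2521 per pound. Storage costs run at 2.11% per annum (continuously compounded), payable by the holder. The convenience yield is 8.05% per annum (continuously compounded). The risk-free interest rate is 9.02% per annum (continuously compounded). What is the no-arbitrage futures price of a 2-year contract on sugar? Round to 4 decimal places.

Net carry = r + u − y = 0.0902 + 0.0211 − 0.0805 = 0.0308
F = S·e^((r+u−y)T) = 0.2521 · e^(0.0308 × 2) = 0.2521 · e^0.061600
= 0.2521 × 1.063537 = $0.2681 per pound

$0.2681 per pound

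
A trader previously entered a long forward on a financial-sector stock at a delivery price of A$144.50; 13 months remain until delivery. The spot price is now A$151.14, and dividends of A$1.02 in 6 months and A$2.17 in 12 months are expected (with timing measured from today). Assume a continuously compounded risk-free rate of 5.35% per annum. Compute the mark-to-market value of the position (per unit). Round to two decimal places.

PV(remaining dividends) I = 1.02·e^(−0.0535·6/12) + 2.17·e^(−0.0535·12/12) = 3.0500
Current forward F = (S − I)·e^(rT) = (151.14 − 3.0500)·e^(0.0535·13/12) = 148.0900 × 1.059671 = 156.9267
Value (long) = (F − K)·e^(−rT) = (156.9267 − 144.50) × 0.943689 = 11.7269
Value = A$11.73

A$11.73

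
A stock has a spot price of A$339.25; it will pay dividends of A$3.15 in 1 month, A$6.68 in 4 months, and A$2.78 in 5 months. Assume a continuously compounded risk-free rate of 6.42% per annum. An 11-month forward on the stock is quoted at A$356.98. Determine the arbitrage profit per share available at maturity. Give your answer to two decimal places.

A$10.29 per share

PV(dividends) I = 3.15·e^(−0.0642·1/12) + 6.68·e^(−0.0642·4/12) + 2.78·e^(−0.0642·5/12) = 12.3784
Fair forward F* = (S − I)·e^(rT) = (339.25 − 12.3784)·e^0.058850 = 326.8716 × 1.060616 = 346.6852
Market A$356.98 > fair 346.6852: forward overpriced → cash-and-carry (borrow at r, buy the stock and collect the dividends, short the forward).
Profit at T = |F_mkt − F*| = |356.98 − 346.6852| = A$10.29 per share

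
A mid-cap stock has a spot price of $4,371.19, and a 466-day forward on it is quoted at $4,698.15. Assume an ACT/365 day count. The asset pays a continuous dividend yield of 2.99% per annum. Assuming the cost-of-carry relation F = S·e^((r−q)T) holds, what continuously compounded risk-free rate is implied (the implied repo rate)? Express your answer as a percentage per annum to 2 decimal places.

From F = S·e^((r−q)T): (r − q) = ln(F/S)/T
ln(4698.15/4371.19) = ln(1.074799) = 0.072134
(r − q) = 0.072134 / (466/365) = 0.056500
r = ln(F/S)/T + q = 0.056500 + 0.0299 = 0.086400
r = 8.64%

8.64%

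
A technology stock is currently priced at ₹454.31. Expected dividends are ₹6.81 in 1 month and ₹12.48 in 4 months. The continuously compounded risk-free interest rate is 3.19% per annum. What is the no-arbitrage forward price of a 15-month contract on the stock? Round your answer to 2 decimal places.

₹452.87

PV(dividends) I = 6.81·e^(−0.0319·1/12) + 12.48·e^(−0.0319·4/12)
I = 6.7919 + 12.3480 = 19.1399
F = (S − I)·e^(rT) = (454.31 − 19.1399) · e^(0.0319·15/12)
= 435.1701 · e^0.039875 = 435.1701 × 1.040681 = ₹452.87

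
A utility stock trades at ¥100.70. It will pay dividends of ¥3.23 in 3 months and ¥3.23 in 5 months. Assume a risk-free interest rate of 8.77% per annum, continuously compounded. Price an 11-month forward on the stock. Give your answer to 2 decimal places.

PV(dividends) I = 3.23·e^(−0.0877·3/12) + 3.23·e^(−0.0877·5/12)
I = 3.1600 + 3.1141 = 6.2741
F = (S − I)·e^(rT) = (100.70 − 6.2741) · e^(0.0877·11/12)
= 94.4259 · e^0.080392 = 94.4259 × 1.083712 = ¥102.33

¥102.33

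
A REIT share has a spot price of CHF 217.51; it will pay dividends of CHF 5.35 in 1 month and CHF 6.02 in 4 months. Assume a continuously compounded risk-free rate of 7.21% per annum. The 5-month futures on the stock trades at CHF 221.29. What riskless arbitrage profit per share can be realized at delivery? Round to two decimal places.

PV(dividends) I = 5.35·e^(−0.0721·1/12) + 6.02·e^(−0.0721·4/12) = 11.1950
Fair futures F* = (S − I)·e^(rT) = (217.51 − 11.1950)·e^0.030042 = 206.3150 × 1.030498 = 212.6072
Market CHF 221.29 > fair 212.6072: forward overpriced → cash-and-carry (borrow at r, buy the stock and collect the dividends, short the forward).
Profit at T = |F_mkt − F*| = |221.29 − 212.6072| = CHF 8.68 per share

CHF 8.68 per share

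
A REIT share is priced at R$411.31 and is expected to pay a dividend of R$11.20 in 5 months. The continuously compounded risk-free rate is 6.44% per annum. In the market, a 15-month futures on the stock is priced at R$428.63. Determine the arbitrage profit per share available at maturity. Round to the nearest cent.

PV(dividends) I = 11.20·e^(−0.0644·5/12) = 10.9035
Fair futures F* = (S − I)·e^(rT) = (411.31 − 10.9035)·e^0.080500 = 400.4065 × 1.083829 = 433.9722
Market R$428.63 < fair 433.9722: forward underpriced → reverse cash-and-carry (short the stock, invest proceeds at r, pay the dividends, go long the forward).
Profit at T = |F_mkt − F*| = |428.63 − 433.9722| = R$5.34 per share

R$5.34 per share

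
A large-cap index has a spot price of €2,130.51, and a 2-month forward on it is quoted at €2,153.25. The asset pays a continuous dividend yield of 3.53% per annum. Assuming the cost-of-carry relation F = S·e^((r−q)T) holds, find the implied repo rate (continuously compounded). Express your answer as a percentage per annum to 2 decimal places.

From F = S·e^((r−q)T): (r − q) = ln(F/S)/T
ln(2153.25/2130.51) = ln(1.010674) = 0.010617
(r − q) = 0.010617 / (2/12) = 0.063702
r = ln(F/S)/T + q = 0.063702 + 0.0353 = 0.099002
r = 9.90%

9.90%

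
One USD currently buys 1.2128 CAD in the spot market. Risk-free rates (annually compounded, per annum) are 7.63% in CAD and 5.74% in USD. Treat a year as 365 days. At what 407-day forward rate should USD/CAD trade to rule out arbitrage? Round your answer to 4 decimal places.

By covered interest parity, F = S · (1+r_CAD)^T / (1+r_USD)^T
= 1.2128 × 1.085445 / 1.064213 = 1.2128 × 1.019951
F = 1.2370 CAD per USD

1.2370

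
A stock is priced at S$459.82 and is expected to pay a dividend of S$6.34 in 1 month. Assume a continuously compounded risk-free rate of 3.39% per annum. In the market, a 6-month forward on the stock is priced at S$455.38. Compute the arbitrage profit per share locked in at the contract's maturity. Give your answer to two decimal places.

PV(dividends) I = 6.34·e^(−0.0339·1/12) = 6.3221
Fair forward F* = (S − I)·e^(rT) = (459.82 − 6.3221)·e^0.016950 = 453.4979 × 1.017094 = 461.2500
Market S$455.38 < fair 461.2500: forward underpriced → reverse cash-and-carry (short the stock, invest proceeds at r, pay the dividends, go long the forward).
Profit at T = |F_mkt − F*| = |455.38 − 461.2500| = S$5.87 per share

S$5.87 per share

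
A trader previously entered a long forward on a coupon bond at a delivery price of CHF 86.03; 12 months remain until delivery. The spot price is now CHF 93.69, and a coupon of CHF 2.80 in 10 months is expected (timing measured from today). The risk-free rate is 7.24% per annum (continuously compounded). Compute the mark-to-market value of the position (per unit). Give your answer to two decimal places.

PV(remaining coupons) I = 2.80·e^(−0.0724·10/12) = 2.6361
Current forward F = (S − I)·e^(rT) = (93.69 − 2.6361)·e^(0.0724·12/12) = 91.0539 × 1.075085 = 97.8907
Value (long) = (F − K)·e^(−rT) = (97.8907 − 86.03) × 0.930159 = 11.0323
Value = CHF 11.03

CHF 11.03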